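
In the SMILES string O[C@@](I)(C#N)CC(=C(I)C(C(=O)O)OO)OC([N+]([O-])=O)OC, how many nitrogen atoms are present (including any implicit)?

The symbol for nitrogen appears 2 times in the SMILES.

2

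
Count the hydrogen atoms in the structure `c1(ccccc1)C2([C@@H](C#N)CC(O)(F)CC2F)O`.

13

Hydrogens are implicit in SMILES; fill each atom to its normal valence:
  5 × C (aromatic): 1 H each → 5
  3 × C: no H
  2 × C: 2 H each → 4
  2 × C: 1 H each → 2
  2 × F: no H
  2 × O: 1 H each → 2
  1 × C (aromatic): no H
  1 × N: no H
  Total hydrogens = 13.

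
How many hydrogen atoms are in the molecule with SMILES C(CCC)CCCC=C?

Hydrogens are implicit in SMILES; fill each atom to its normal valence:
  7 × C: 2 H each → 14
  1 × C: 3 H
  1 × C: 1 H
  Total hydrogens = 18.

18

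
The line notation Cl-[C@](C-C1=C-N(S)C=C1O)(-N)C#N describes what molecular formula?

C7H8ClN3OS

Heavy atoms from the SMILES: 7 C, 1 Cl, 3 N, 1 O, 1 S.
Implicit hydrogens by atom environment:
  2 × C (aromatic): 1 H each → 2
  2 × C (aromatic): no H
  2 × C: no H
  1 × C: 2 H
  1 × Cl: no H
  1 × N: 2 H
  1 × N (aromatic): no H
  1 × N: no H
  1 × O: 1 H
  1 × S: 1 H
  Total hydrogens = 8.
Molecular formula: C7H8ClN3OS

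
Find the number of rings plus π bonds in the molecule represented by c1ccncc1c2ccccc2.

8

Molecular formula from the SMILES: C11H9N.
DoU = (2C + 2 + N − H − X)/2 = (2·11 + 2 + 1 − 9 − 0)/2 = 16/2 = 8.
(Structurally: 2 ring(s) + 6 π bond(s) = 8.)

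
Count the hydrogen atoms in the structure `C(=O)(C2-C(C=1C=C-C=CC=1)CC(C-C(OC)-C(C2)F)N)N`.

Hydrogens are implicit in SMILES; fill each atom to its normal valence:
  5 × C: 1 H each → 5
  5 × C (aromatic): 1 H each → 5
  3 × C: 2 H each → 6
  2 × N: 2 H each → 4
  2 × O: no H
  1 × C: 3 H
  1 × C: no H
  1 × C (aromatic): no H
  1 × F: no H
  Total hydrogens = 23.

23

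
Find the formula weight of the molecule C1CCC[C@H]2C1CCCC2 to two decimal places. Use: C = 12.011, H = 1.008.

138.25

Molecular formula: C10H18.
M = 10×12.011 + 18×1.008 = 138.25 g/mol.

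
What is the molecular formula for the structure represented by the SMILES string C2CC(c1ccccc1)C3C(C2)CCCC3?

Heavy atoms from the SMILES: 16 C.
Implicit hydrogens by atom environment:
  7 × C: 2 H each → 14
  5 × C (aromatic): 1 H each → 5
  3 × C: 1 H each → 3
  1 × C (aromatic): no H
  Total hydrogens = 22.
Molecular formula: C16H22

C16H22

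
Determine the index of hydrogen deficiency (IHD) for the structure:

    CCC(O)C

Molecular formula from the SMILES: C4H10O.
DoU = (2C + 2 + N − H − X)/2 = (2·4 + 2 + 0 − 10 − 0)/2 = 0/2 = 0.
(Structurally: 0 ring(s) + 0 π bond(s) = 0.)

0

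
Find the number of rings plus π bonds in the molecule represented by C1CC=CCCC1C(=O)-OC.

3

Molecular formula from the SMILES: C9H14O2.
DoU = (2C + 2 + N − H − X)/2 = (2·9 + 2 + 0 − 14 − 0)/2 = 6/2 = 3.
(Structurally: 1 ring(s) + 2 π bond(s) = 3.)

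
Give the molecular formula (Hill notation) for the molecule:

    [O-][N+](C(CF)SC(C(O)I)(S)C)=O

C5H9FINO3S2

Heavy atoms from the SMILES: 5 C, 1 F, 1 I, 1 N, 3 O, 2 S.
Implicit hydrogens by atom environment:
  2 × C: 1 H each → 2
  1 × C: 3 H
  1 × C: 2 H
  1 × C: no H
  1 × F: no H
  1 × I: no H
  1 × N (charge +1): no H
  1 × O: 1 H
  1 × O: no H
  1 × O (charge -1): no H
  1 × S: 1 H
  1 × S: no H
  Total hydrogens = 9.
Molecular formula: C5H9FINO3S2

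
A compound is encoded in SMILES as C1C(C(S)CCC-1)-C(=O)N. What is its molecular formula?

C7H13NOS

Heavy atoms from the SMILES: 7 C, 1 N, 1 O, 1 S.
Implicit hydrogens by atom environment:
  4 × C: 2 H each → 8
  2 × C: 1 H each → 2
  1 × C: no H
  1 × N: 2 H
  1 × O: no H
  1 × S: 1 H
  Total hydrogens = 13.
Molecular formula: C7H13NOS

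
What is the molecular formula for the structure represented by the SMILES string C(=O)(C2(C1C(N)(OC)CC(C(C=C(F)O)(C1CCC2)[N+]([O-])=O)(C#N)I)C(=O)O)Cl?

Heavy atoms from the SMILES: 16 C, 1 Cl, 1 F, 1 I, 3 N, 7 O.
Implicit hydrogens by atom environment:
  8 × C: no H
  4 × C: 2 H each → 8
  4 × O: no H
  3 × C: 1 H each → 3
  2 × O: 1 H each → 2
  1 × C: 3 H
  1 × Cl: no H
  1 × F: no H
  1 × I: no H
  1 × N: 2 H
  1 × N (charge +1): no H
  1 × N: no H
  1 × O (charge -1): no H
  Total hydrogens = 18.
Molecular formula: C16H18ClFIN3O7

C16H18ClFIN3O7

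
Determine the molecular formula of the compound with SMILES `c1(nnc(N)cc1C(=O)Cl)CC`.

Heavy atoms from the SMILES: 7 C, 1 Cl, 3 N, 1 O.
Implicit hydrogens by atom environment:
  3 × C (aromatic): no H
  2 × N (aromatic): no H
  1 × C: 3 H
  1 × C: 2 H
  1 × C (aromatic): 1 H
  1 × C: no H
  1 × Cl: no H
  1 × N: 2 H
  1 × O: no H
  Total hydrogens = 8.
Molecular formula: C7H8ClN3O

C7H8ClN3O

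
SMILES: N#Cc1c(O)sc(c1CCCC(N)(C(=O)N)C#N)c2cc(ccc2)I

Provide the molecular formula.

Heavy atoms from the SMILES: 17 C, 1 I, 4 N, 2 O, 1 S.
Implicit hydrogens by atom environment:
  6 × C (aromatic): no H
  4 × C (aromatic): 1 H each → 4
  4 × C: no H
  3 × C: 2 H each → 6
  2 × N: 2 H each → 4
  2 × N: no H
  1 × I: no H
  1 × O: 1 H
  1 × O: no H
  1 × S (aromatic): no H
  Total hydrogens = 15.
Molecular formula: C17H15IN4O2S

C17H15IN4O2S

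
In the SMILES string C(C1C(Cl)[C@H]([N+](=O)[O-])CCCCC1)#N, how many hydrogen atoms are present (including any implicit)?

Hydrogens are implicit in SMILES; fill each atom to its normal valence:
  5 × C: 2 H each → 10
  3 × C: 1 H each → 3
  1 × C: no H
  1 × Cl: no H
  1 × N (charge +1): no H
  1 × N: no H
  1 × O: no H
  1 × O (charge -1): no H
  Total hydrogens = 13.

13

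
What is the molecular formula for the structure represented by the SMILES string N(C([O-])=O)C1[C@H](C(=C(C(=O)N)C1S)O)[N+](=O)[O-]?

C7H8N3O6S-

Heavy atoms from the SMILES: 7 C, 3 N, 6 O, 1 S.
Implicit hydrogens by atom environment:
  4 × C: no H
  3 × C: 1 H each → 3
  3 × O: no H
  2 × O (charge -1): no H
  1 × N: 2 H
  1 × N: 1 H
  1 × N (charge +1): no H
  1 × O: 1 H
  1 × S: 1 H
  Total hydrogens = 8.
Net charge -1.
Molecular formula: C7H8N3O6S-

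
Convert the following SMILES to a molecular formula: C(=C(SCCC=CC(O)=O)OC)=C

Heavy atoms from the SMILES: 9 C, 3 O, 1 S.
Implicit hydrogens by atom environment:
  3 × C: 2 H each → 6
  3 × C: no H
  2 × C: 1 H each → 2
  2 × O: no H
  1 × C: 3 H
  1 × O: 1 H
  1 × S: no H
  Total hydrogens = 12.
Molecular formula: C9H12O3S

C9H12O3S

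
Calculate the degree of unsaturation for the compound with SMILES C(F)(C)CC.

0

Molecular formula from the SMILES: C4H9F.
DoU = (2C + 2 + N − H − X)/2 = (2·4 + 2 + 0 − 9 − 1)/2 = 0/2 = 0.
(Structurally: 0 ring(s) + 0 π bond(s) = 0.)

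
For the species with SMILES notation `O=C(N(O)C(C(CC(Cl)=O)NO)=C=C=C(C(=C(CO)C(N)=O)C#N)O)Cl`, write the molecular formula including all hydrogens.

Heavy atoms from the SMILES: 13 C, 2 Cl, 4 N, 7 O.
Implicit hydrogens by atom environment:
  10 × C: no H
  4 × O: 1 H each → 4
  3 × O: no H
  2 × C: 2 H each → 4
  2 × Cl: no H
  2 × N: no H
  1 × C: 1 H
  1 × N: 2 H
  1 × N: 1 H
  Total hydrogens = 12.
Molecular formula: C13H12Cl2N4O7

C13H12Cl2N4O7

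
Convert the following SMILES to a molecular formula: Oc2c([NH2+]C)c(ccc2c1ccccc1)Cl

C13H13ClNO+

Heavy atoms from the SMILES: 13 C, 1 Cl, 1 N, 1 O.
Implicit hydrogens by atom environment:
  7 × C (aromatic): 1 H each → 7
  5 × C (aromatic): no H
  1 × C: 3 H
  1 × Cl: no H
  1 × N (charge +1): 2 H
  1 × O: 1 H
  Total hydrogens = 13.
Net charge +1.
Molecular formula: C13H13ClNO+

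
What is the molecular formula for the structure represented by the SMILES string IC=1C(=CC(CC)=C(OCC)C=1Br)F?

C10H11BrFIO

Heavy atoms from the SMILES: 1 Br, 10 C, 1 F, 1 I, 1 O.
Implicit hydrogens by atom environment:
  5 × C (aromatic): no H
  2 × C: 3 H each → 6
  2 × C: 2 H each → 4
  1 × Br: no H
  1 × C (aromatic): 1 H
  1 × F: no H
  1 × I: no H
  1 × O: no H
  Total hydrogens = 11.
Molecular formula: C10H11BrFIO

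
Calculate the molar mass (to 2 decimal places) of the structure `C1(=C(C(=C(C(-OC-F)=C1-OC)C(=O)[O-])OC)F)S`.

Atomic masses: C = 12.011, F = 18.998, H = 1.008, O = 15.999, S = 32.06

Molecular formula: C10H9F2O5S-.
M = 10×12.011 + 2×18.998 + 9×1.008 + 5×15.999 + 1×32.06 = 279.23 g/mol.

279.23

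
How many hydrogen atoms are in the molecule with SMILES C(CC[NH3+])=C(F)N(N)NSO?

12

Hydrogens are implicit in SMILES; fill each atom to its normal valence:
  2 × C: 2 H each → 4
  1 × C: 1 H
  1 × C: no H
  1 × F: no H
  1 × N (charge +1): 3 H
  1 × N: 2 H
  1 × N: 1 H
  1 × N: no H
  1 × O: 1 H
  1 × S: no H
  Total hydrogens = 12.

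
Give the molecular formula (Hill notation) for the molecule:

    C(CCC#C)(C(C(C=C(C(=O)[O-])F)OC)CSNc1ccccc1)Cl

C18H20ClFNO3S-

Heavy atoms from the SMILES: 18 C, 1 Cl, 1 F, 1 N, 3 O, 1 S.
Implicit hydrogens by atom environment:
  5 × C: 1 H each → 5
  5 × C (aromatic): 1 H each → 5
  3 × C: 2 H each → 6
  3 × C: no H
  2 × O: no H
  1 × C: 3 H
  1 × C (aromatic): no H
  1 × Cl: no H
  1 × F: no H
  1 × N: 1 H
  1 × O (charge -1): no H
  1 × S: no H
  Total hydrogens = 20.
Net charge -1.
Molecular formula: C18H20ClFNO3S-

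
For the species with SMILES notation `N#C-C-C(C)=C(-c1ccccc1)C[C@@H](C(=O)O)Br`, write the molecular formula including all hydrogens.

C14H14BrNO2

Heavy atoms from the SMILES: 1 Br, 14 C, 1 N, 2 O.
Implicit hydrogens by atom environment:
  5 × C (aromatic): 1 H each → 5
  4 × C: no H
  2 × C: 2 H each → 4
  1 × Br: no H
  1 × C: 3 H
  1 × C: 1 H
  1 × C (aromatic): no H
  1 × N: no H
  1 × O: 1 H
  1 × O: no H
  Total hydrogens = 14.
Molecular formula: C14H14BrNO2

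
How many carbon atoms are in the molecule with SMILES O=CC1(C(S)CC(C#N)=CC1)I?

8

The symbol for carbon appears 8 times in the SMILES.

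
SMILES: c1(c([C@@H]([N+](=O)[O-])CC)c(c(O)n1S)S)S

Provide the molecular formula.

Heavy atoms from the SMILES: 7 C, 2 N, 3 O, 3 S.
Implicit hydrogens by atom environment:
  4 × C (aromatic): no H
  3 × S: 1 H each → 3
  1 × C: 3 H
  1 × C: 2 H
  1 × C: 1 H
  1 × N (aromatic): no H
  1 × N (charge +1): no H
  1 × O: 1 H
  1 × O: no H
  1 × O (charge -1): no H
  Total hydrogens = 10.
Molecular formula: C7H10N2O3S3

C7H10N2O3S3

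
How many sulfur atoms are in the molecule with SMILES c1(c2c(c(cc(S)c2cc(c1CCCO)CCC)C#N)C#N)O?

1

The symbol for sulfur appears 1 time in the SMILES.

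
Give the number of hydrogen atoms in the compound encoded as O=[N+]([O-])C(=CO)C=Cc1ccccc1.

9

Hydrogens are implicit in SMILES; fill each atom to its normal valence:
  5 × C (aromatic): 1 H each → 5
  3 × C: 1 H each → 3
  1 × C: no H
  1 × C (aromatic): no H
  1 × N (charge +1): no H
  1 × O: 1 H
  1 × O: no H
  1 × O (charge -1): no H
  Total hydrogens = 9.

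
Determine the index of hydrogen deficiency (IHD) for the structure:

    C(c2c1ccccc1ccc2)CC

7

Molecular formula from the SMILES: C13H14.
DoU = (2C + 2 + N − H − X)/2 = (2·13 + 2 + 0 − 14 − 0)/2 = 14/2 = 7.
(Structurally: 2 ring(s) + 5 π bond(s) = 7.)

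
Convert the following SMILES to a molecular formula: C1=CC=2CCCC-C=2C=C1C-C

Heavy atoms from the SMILES: 12 C.
Implicit hydrogens by atom environment:
  5 × C: 2 H each → 10
  3 × C (aromatic): 1 H each → 3
  3 × C (aromatic): no H
  1 × C: 3 H
  Total hydrogens = 16.
Molecular formula: C12H16

C12H16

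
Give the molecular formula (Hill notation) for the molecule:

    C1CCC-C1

C5H10

Heavy atoms from the SMILES: 5 C.
Implicit hydrogens by atom environment:
  5 × C: 2 H each → 10
  Total hydrogens = 10.
Molecular formula: C5H10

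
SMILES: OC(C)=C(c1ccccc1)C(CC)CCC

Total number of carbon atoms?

15

The symbol for carbon appears 15 times in the SMILES. Lowercase c denotes aromatic carbon and counts toward C.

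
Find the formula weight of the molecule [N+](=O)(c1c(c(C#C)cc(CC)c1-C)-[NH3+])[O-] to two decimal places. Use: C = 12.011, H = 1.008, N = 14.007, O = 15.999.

205.24

Molecular formula: C11H13N2O2+.
M = 11×12.011 + 13×1.008 + 2×14.007 + 2×15.999 = 205.24 g/mol.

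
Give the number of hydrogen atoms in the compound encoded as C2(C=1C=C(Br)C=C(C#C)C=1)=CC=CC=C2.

Hydrogens are implicit in SMILES; fill each atom to its normal valence:
  8 × C (aromatic): 1 H each → 8
  4 × C (aromatic): no H
  1 × Br: no H
  1 × C: 1 H
  1 × C: no H
  Total hydrogens = 9.

9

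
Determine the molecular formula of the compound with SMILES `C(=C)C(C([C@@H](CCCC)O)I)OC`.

C10H19IO2

Heavy atoms from the SMILES: 10 C, 1 I, 2 O.
Implicit hydrogens by atom environment:
  4 × C: 2 H each → 8
  4 × C: 1 H each → 4
  2 × C: 3 H each → 6
  1 × I: no H
  1 × O: 1 H
  1 × O: no H
  Total hydrogens = 19.
Molecular formula: C10H19IO2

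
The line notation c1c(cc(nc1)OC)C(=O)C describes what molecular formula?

C8H9NO2

Heavy atoms from the SMILES: 8 C, 1 N, 2 O.
Implicit hydrogens by atom environment:
  3 × C (aromatic): 1 H each → 3
  2 × C: 3 H each → 6
  2 × C (aromatic): no H
  2 × O: no H
  1 × C: no H
  1 × N (aromatic): no H
  Total hydrogens = 9.
Molecular formula: C8H9NO2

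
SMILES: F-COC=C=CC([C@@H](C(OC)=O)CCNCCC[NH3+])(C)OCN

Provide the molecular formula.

C15H29FN3O4+

Heavy atoms from the SMILES: 15 C, 1 F, 3 N, 4 O.
Implicit hydrogens by atom environment:
  7 × C: 2 H each → 14
  4 × O: no H
  3 × C: 1 H each → 3
  3 × C: no H
  2 × C: 3 H each → 6
  1 × F: no H
  1 × N (charge +1): 3 H
  1 × N: 2 H
  1 × N: 1 H
  Total hydrogens = 29.
Net charge +1.
Molecular formula: C15H29FN3O4+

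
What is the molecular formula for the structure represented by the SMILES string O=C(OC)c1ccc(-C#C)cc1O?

Heavy atoms from the SMILES: 10 C, 3 O.
Implicit hydrogens by atom environment:
  3 × C (aromatic): 1 H each → 3
  3 × C (aromatic): no H
  2 × C: no H
  2 × O: no H
  1 × C: 3 H
  1 × C: 1 H
  1 × O: 1 H
  Total hydrogens = 8.
Molecular formula: C10H8O3

C10H8O3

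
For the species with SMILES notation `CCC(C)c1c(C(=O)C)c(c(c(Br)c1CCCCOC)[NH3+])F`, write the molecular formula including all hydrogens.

Heavy atoms from the SMILES: 1 Br, 17 C, 1 F, 1 N, 2 O.
Implicit hydrogens by atom environment:
  6 × C (aromatic): no H
  5 × C: 2 H each → 10
  4 × C: 3 H each → 12
  2 × O: no H
  1 × Br: no H
  1 × C: 1 H
  1 × C: no H
  1 × F: no H
  1 × N (charge +1): 3 H
  Total hydrogens = 26.
Net charge +1.
Molecular formula: C17H26BrFNO2+

C17H26BrFNO2+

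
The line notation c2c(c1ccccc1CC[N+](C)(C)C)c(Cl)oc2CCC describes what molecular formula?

C18H25ClNO+

Heavy atoms from the SMILES: 18 C, 1 Cl, 1 N, 1 O.
Implicit hydrogens by atom environment:
  5 × C (aromatic): 1 H each → 5
  5 × C (aromatic): no H
  4 × C: 3 H each → 12
  4 × C: 2 H each → 8
  1 × Cl: no H
  1 × N (charge +1): no H
  1 × O (aromatic): no H
  Total hydrogens = 25.
Net charge +1.
Molecular formula: C18H25ClNO+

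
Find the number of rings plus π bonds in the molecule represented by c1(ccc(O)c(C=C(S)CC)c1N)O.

Molecular formula from the SMILES: C10H13NO2S.
DoU = (2C + 2 + N − H − X)/2 = (2·10 + 2 + 1 − 13 − 0)/2 = 10/2 = 5.
(Structurally: 1 ring(s) + 4 π bond(s) = 5.)

5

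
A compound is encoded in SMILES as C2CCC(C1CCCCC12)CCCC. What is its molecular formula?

Heavy atoms from the SMILES: 14 C.
Implicit hydrogens by atom environment:
  10 × C: 2 H each → 20
  3 × C: 1 H each → 3
  1 × C: 3 H
  Total hydrogens = 26.
Molecular formula: C14H26

C14H26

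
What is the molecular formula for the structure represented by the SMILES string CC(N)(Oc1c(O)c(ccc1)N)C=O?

C9H12N2O3

Heavy atoms from the SMILES: 9 C, 2 N, 3 O.
Implicit hydrogens by atom environment:
  3 × C (aromatic): 1 H each → 3
  3 × C (aromatic): no H
  2 × N: 2 H each → 4
  2 × O: no H
  1 × C: 3 H
  1 × C: 1 H
  1 × C: no H
  1 × O: 1 H
  Total hydrogens = 12.
Molecular formula: C9H12N2O3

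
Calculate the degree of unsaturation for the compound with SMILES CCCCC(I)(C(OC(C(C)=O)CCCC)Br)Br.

Molecular formula from the SMILES: C13H23Br2IO2.
DoU = (2C + 2 + N − H − X)/2 = (2·13 + 2 + 0 − 23 − 3)/2 = 2/2 = 1.
(Structurally: 0 ring(s) + 1 π bond(s) = 1.)

1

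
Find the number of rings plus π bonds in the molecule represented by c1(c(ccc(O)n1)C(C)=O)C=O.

6

Molecular formula from the SMILES: C8H7NO3.
DoU = (2C + 2 + N − H − X)/2 = (2·8 + 2 + 1 − 7 − 0)/2 = 12/2 = 6.
(Structurally: 1 ring(s) + 5 π bond(s) = 6.)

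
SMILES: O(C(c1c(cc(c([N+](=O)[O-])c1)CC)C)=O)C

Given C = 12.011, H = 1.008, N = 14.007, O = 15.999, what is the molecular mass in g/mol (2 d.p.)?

Molecular formula: C11H13NO4.
M = 11×12.011 + 13×1.008 + 1×14.007 + 4×15.999 = 223.23 g/mol.

223.23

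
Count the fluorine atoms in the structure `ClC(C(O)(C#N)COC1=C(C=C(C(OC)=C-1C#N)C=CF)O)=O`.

The symbol for fluorine appears 1 time in the SMILES.

1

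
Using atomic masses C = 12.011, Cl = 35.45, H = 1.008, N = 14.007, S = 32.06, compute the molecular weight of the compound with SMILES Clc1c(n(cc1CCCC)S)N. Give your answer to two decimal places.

Molecular formula: C8H13ClN2S.
M = 8×12.011 + 1×35.45 + 13×1.008 + 2×14.007 + 1×32.06 = 204.72 g/mol.

204.72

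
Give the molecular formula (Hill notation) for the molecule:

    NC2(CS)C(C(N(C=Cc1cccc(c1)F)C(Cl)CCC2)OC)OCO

C18H26ClFN2O3S

Heavy atoms from the SMILES: 18 C, 1 Cl, 1 F, 2 N, 3 O, 1 S.
Implicit hydrogens by atom environment:
  5 × C: 2 H each → 10
  5 × C: 1 H each → 5
  4 × C (aromatic): 1 H each → 4
  2 × C (aromatic): no H
  2 × O: no H
  1 × C: 3 H
  1 × C: no H
  1 × Cl: no H
  1 × F: no H
  1 × N: 2 H
  1 × N: no H
  1 × O: 1 H
  1 × S: 1 H
  Total hydrogens = 26.
Molecular formula: C18H26ClFN2O3S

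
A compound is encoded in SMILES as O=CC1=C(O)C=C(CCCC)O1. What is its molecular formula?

C9H12O3

Heavy atoms from the SMILES: 9 C, 3 O.
Implicit hydrogens by atom environment:
  3 × C: 2 H each → 6
  3 × C (aromatic): no H
  1 × C: 3 H
  1 × C (aromatic): 1 H
  1 × C: 1 H
  1 × O: 1 H
  1 × O (aromatic): no H
  1 × O: no H
  Total hydrogens = 12.
Molecular formula: C9H12O3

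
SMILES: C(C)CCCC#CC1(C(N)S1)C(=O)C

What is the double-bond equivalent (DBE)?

4

Molecular formula from the SMILES: C11H17NOS.
DoU = (2C + 2 + N − H − X)/2 = (2·11 + 2 + 1 − 17 − 0)/2 = 8/2 = 4.
(Structurally: 1 ring(s) + 3 π bond(s) = 4.)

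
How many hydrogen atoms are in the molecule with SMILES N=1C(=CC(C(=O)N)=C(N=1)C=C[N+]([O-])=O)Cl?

5

Hydrogens are implicit in SMILES; fill each atom to its normal valence:
  3 × C (aromatic): no H
  2 × C: 1 H each → 2
  2 × N (aromatic): no H
  2 × O: no H
  1 × C (aromatic): 1 H
  1 × C: no H
  1 × Cl: no H
  1 × N: 2 H
  1 × N (charge +1): no H
  1 × O (charge -1): no H
  Total hydrogens = 5.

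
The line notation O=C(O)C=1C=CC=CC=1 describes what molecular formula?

C7H6O2

Heavy atoms from the SMILES: 7 C, 2 O.
Implicit hydrogens by atom environment:
  5 × C (aromatic): 1 H each → 5
  1 × C (aromatic): no H
  1 × C: no H
  1 × O: 1 H
  1 × O: no H
  Total hydrogens = 6.
Molecular formula: C7H6O2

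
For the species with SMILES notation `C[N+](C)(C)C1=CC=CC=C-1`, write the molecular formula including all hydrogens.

Heavy atoms from the SMILES: 9 C, 1 N.
Implicit hydrogens by atom environment:
  5 × C (aromatic): 1 H each → 5
  3 × C: 3 H each → 9
  1 × C (aromatic): no H
  1 × N (charge +1): no H
  Total hydrogens = 14.
Net charge +1.
Molecular formula: C9H14N+

C9H14N+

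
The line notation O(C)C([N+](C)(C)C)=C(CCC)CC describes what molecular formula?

Heavy atoms from the SMILES: 11 C, 1 N, 1 O.
Implicit hydrogens by atom environment:
  6 × C: 3 H each → 18
  3 × C: 2 H each → 6
  2 × C: no H
  1 × N (charge +1): no H
  1 × O: no H
  Total hydrogens = 24.
Net charge +1.
Molecular formula: C11H24NO+

C11H24NO+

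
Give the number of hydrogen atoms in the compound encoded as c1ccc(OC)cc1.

8

Hydrogens are implicit in SMILES; fill each atom to its normal valence:
  5 × C (aromatic): 1 H each → 5
  1 × C: 3 H
  1 × C (aromatic): no H
  1 × O: no H
  Total hydrogens = 8.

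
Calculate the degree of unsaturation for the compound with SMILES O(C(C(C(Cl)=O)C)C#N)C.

3

Molecular formula from the SMILES: C6H8ClNO2.
DoU = (2C + 2 + N − H − X)/2 = (2·6 + 2 + 1 − 8 − 1)/2 = 6/2 = 3.
(Structurally: 0 ring(s) + 3 π bond(s) = 3.)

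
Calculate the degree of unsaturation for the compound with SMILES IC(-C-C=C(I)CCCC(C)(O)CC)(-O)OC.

Molecular formula from the SMILES: C12H22I2O3.
DoU = (2C + 2 + N − H − X)/2 = (2·12 + 2 + 0 − 22 − 2)/2 = 2/2 = 1.
(Structurally: 0 ring(s) + 1 π bond(s) = 1.)

1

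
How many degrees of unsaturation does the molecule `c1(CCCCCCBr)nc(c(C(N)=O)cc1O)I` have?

5

Molecular formula from the SMILES: C12H16BrIN2O2.
DoU = (2C + 2 + N − H − X)/2 = (2·12 + 2 + 2 − 16 − 2)/2 = 10/2 = 5.
(Structurally: 1 ring(s) + 4 π bond(s) = 5.)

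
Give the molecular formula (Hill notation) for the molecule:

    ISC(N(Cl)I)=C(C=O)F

C3HClFI2NOS

Heavy atoms from the SMILES: 3 C, 1 Cl, 1 F, 2 I, 1 N, 1 O, 1 S.
Implicit hydrogens by atom environment:
  2 × C: no H
  2 × I: no H
  1 × C: 1 H
  1 × Cl: no H
  1 × F: no H
  1 × N: no H
  1 × O: no H
  1 × S: no H
  Total hydrogens = 1.
Molecular formula: C3HClFI2NOS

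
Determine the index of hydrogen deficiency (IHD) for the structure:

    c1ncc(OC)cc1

Molecular formula from the SMILES: C6H7NO.
DoU = (2C + 2 + N − H − X)/2 = (2·6 + 2 + 1 − 7 − 0)/2 = 8/2 = 4.
(Structurally: 1 ring(s) + 3 π bond(s) = 4.)

4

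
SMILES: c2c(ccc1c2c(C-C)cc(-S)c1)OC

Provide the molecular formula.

C13H14OS

Heavy atoms from the SMILES: 13 C, 1 O, 1 S.
Implicit hydrogens by atom environment:
  5 × C (aromatic): 1 H each → 5
  5 × C (aromatic): no H
  2 × C: 3 H each → 6
  1 × C: 2 H
  1 × O: no H
  1 × S: 1 H
  Total hydrogens = 14.
Molecular formula: C13H14OS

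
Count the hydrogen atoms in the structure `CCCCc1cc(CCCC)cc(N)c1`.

23

Hydrogens are implicit in SMILES; fill each atom to its normal valence:
  6 × C: 2 H each → 12
  3 × C (aromatic): 1 H each → 3
  3 × C (aromatic): no H
  2 × C: 3 H each → 6
  1 × N: 2 H
  Total hydrogens = 23.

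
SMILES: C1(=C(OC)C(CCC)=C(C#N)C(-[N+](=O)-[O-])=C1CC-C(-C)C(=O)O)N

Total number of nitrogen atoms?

3

The symbol for nitrogen appears 3 times in the SMILES.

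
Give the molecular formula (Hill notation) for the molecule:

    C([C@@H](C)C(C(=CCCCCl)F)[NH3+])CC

C11H22ClFN+

Heavy atoms from the SMILES: 11 C, 1 Cl, 1 F, 1 N.
Implicit hydrogens by atom environment:
  5 × C: 2 H each → 10
  3 × C: 1 H each → 3
  2 × C: 3 H each → 6
  1 × C: no H
  1 × Cl: no H
  1 × F: no H
  1 × N (charge +1): 3 H
  Total hydrogens = 22.
Net charge +1.
Molecular formula: C11H22ClFN+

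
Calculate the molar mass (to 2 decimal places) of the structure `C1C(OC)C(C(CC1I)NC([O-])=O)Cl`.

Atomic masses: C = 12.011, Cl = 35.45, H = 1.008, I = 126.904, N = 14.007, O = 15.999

Molecular formula: C8H12ClINO3-.
M = 8×12.011 + 1×35.45 + 12×1.008 + 1×126.904 + 1×14.007 + 3×15.999 = 332.54 g/mol.

332.54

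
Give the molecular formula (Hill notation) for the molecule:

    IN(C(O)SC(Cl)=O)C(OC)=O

Heavy atoms from the SMILES: 4 C, 1 Cl, 1 I, 1 N, 4 O, 1 S.
Implicit hydrogens by atom environment:
  3 × O: no H
  2 × C: no H
  1 × C: 3 H
  1 × C: 1 H
  1 × Cl: no H
  1 × I: no H
  1 × N: no H
  1 × O: 1 H
  1 × S: no H
  Total hydrogens = 5.
Molecular formula: C4H5ClINO4S

C4H5ClINO4S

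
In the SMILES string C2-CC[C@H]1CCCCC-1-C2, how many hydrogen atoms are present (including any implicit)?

Hydrogens are implicit in SMILES; fill each atom to its normal valence:
  8 × C: 2 H each → 16
  2 × C: 1 H each → 2
  Total hydrogens = 18.

18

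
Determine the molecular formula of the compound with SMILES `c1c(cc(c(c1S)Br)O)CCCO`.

Heavy atoms from the SMILES: 1 Br, 9 C, 2 O, 1 S.
Implicit hydrogens by atom environment:
  4 × C (aromatic): no H
  3 × C: 2 H each → 6
  2 × C (aromatic): 1 H each → 2
  2 × O: 1 H each → 2
  1 × Br: no H
  1 × S: 1 H
  Total hydrogens = 11.
Molecular formula: C9H11BrO2S

C9H11BrO2S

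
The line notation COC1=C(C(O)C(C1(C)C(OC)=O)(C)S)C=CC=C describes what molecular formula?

C14H20O4S

Heavy atoms from the SMILES: 14 C, 4 O, 1 S.
Implicit hydrogens by atom environment:
  5 × C: no H
  4 × C: 3 H each → 12
  4 × C: 1 H each → 4
  3 × O: no H
  1 × C: 2 H
  1 × O: 1 H
  1 × S: 1 H
  Total hydrogens = 20.
Molecular formula: C14H20O4S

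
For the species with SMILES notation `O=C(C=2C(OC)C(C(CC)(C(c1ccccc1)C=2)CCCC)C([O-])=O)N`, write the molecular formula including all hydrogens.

Heavy atoms from the SMILES: 21 C, 1 N, 4 O.
Implicit hydrogens by atom environment:
  5 × C (aromatic): 1 H each → 5
  4 × C: 2 H each → 8
  4 × C: 1 H each → 4
  4 × C: no H
  3 × C: 3 H each → 9
  3 × O: no H
  1 × C (aromatic): no H
  1 × N: 2 H
  1 × O (charge -1): no H
  Total hydrogens = 28.
Net charge -1.
Molecular formula: C21H28NO4-

C21H28NO4-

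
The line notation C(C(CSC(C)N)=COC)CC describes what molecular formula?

Heavy atoms from the SMILES: 9 C, 1 N, 1 O, 1 S.
Implicit hydrogens by atom environment:
  3 × C: 3 H each → 9
  3 × C: 2 H each → 6
  2 × C: 1 H each → 2
  1 × C: no H
  1 × N: 2 H
  1 × O: no H
  1 × S: no H
  Total hydrogens = 19.
Molecular formula: C9H19NOS

C9H19NOS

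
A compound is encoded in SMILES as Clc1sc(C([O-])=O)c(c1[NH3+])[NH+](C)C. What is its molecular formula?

C7H10ClN2O2S+

Heavy atoms from the SMILES: 7 C, 1 Cl, 2 N, 2 O, 1 S.
Implicit hydrogens by atom environment:
  4 × C (aromatic): no H
  2 × C: 3 H each → 6
  1 × C: no H
  1 × Cl: no H
  1 × N (charge +1): 3 H
  1 × N (charge +1): 1 H
  1 × O: no H
  1 × O (charge -1): no H
  1 × S (aromatic): no H
  Total hydrogens = 10.
Net charge +1.
Molecular formula: C7H10ClN2O2S+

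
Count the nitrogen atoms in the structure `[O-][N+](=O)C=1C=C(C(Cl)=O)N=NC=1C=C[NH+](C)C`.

4

The symbol for nitrogen appears 4 times in the SMILES.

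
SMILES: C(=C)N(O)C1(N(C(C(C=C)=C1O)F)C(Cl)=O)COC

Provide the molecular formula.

Heavy atoms from the SMILES: 11 C, 1 Cl, 1 F, 2 N, 4 O.
Implicit hydrogens by atom environment:
  4 × C: no H
  3 × C: 2 H each → 6
  3 × C: 1 H each → 3
  2 × N: no H
  2 × O: 1 H each → 2
  2 × O: no H
  1 × C: 3 H
  1 × Cl: no H
  1 × F: no H
  Total hydrogens = 14.
Molecular formula: C11H14ClFN2O4

C11H14ClFN2O4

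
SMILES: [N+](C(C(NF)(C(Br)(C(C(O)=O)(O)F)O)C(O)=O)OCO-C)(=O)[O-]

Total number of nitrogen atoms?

2

The symbol for nitrogen appears 2 times in the SMILES.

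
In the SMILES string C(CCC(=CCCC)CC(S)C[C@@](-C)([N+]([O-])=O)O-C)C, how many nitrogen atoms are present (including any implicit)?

1

The symbol for nitrogen appears 1 time in the SMILES.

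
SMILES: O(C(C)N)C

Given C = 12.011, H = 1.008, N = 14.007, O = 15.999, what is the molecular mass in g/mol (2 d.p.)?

75.11

Molecular formula: C3H9NO.
M = 3×12.011 + 9×1.008 + 1×14.007 + 1×15.999 = 75.11 g/mol.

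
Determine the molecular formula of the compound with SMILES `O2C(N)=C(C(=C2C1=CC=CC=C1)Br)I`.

Heavy atoms from the SMILES: 1 Br, 10 C, 1 I, 1 N, 1 O.
Implicit hydrogens by atom environment:
  5 × C (aromatic): 1 H each → 5
  5 × C (aromatic): no H
  1 × Br: no H
  1 × I: no H
  1 × N: 2 H
  1 × O (aromatic): no H
  Total hydrogens = 7.
Molecular formula: C10H7BrINO

C10H7BrINO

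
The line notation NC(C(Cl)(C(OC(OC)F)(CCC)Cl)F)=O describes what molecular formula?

C8H13Cl2F2NO3

Heavy atoms from the SMILES: 8 C, 2 Cl, 2 F, 1 N, 3 O.
Implicit hydrogens by atom environment:
  3 × C: no H
  3 × O: no H
  2 × C: 3 H each → 6
  2 × C: 2 H each → 4
  2 × Cl: no H
  2 × F: no H
  1 × C: 1 H
  1 × N: 2 H
  Total hydrogens = 13.
Molecular formula: C8H13Cl2F2NO3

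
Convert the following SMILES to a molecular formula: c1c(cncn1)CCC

Heavy atoms from the SMILES: 7 C, 2 N.
Implicit hydrogens by atom environment:
  3 × C (aromatic): 1 H each → 3
  2 × C: 2 H each → 4
  2 × N (aromatic): no H
  1 × C: 3 H
  1 × C (aromatic): no H
  Total hydrogens = 10.
Molecular formula: C7H10N2

C7H10N2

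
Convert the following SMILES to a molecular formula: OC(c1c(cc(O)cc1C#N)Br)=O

C8H4BrNO3

Heavy atoms from the SMILES: 1 Br, 8 C, 1 N, 3 O.
Implicit hydrogens by atom environment:
  4 × C (aromatic): no H
  2 × C (aromatic): 1 H each → 2
  2 × C: no H
  2 × O: 1 H each → 2
  1 × Br: no H
  1 × N: no H
  1 × O: no H
  Total hydrogens = 4.
Molecular formula: C8H4BrNO3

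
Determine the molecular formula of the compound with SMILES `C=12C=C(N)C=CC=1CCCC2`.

C10H13N

Heavy atoms from the SMILES: 10 C, 1 N.
Implicit hydrogens by atom environment:
  4 × C: 2 H each → 8
  3 × C (aromatic): 1 H each → 3
  3 × C (aromatic): no H
  1 × N: 2 H
  Total hydrogens = 13.
Molecular formula: C10H13N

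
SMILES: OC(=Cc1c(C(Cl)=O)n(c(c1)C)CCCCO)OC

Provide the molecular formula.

Heavy atoms from the SMILES: 13 C, 1 Cl, 1 N, 4 O.
Implicit hydrogens by atom environment:
  4 × C: 2 H each → 8
  3 × C (aromatic): no H
  2 × C: 3 H each → 6
  2 × C: no H
  2 × O: 1 H each → 2
  2 × O: no H
  1 × C (aromatic): 1 H
  1 × C: 1 H
  1 × Cl: no H
  1 × N (aromatic): no H
  Total hydrogens = 18.
Molecular formula: C13H18ClNO4

C13H18ClNO4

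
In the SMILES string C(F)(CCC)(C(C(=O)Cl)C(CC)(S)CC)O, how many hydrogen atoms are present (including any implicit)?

20

Hydrogens are implicit in SMILES; fill each atom to its normal valence:
  4 × C: 2 H each → 8
  3 × C: 3 H each → 9
  3 × C: no H
  1 × C: 1 H
  1 × Cl: no H
  1 × F: no H
  1 × O: 1 H
  1 × O: no H
  1 × S: 1 H
  Total hydrogens = 20.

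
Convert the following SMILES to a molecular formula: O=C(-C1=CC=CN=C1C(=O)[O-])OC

Heavy atoms from the SMILES: 8 C, 1 N, 4 O.
Implicit hydrogens by atom environment:
  3 × C (aromatic): 1 H each → 3
  3 × O: no H
  2 × C (aromatic): no H
  2 × C: no H
  1 × C: 3 H
  1 × N (aromatic): no H
  1 × O (charge -1): no H
  Total hydrogens = 6.
Net charge -1.
Molecular formula: C8H6NO4-

C8H6NO4-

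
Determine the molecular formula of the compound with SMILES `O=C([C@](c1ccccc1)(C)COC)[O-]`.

C11H13O3-

Heavy atoms from the SMILES: 11 C, 3 O.
Implicit hydrogens by atom environment:
  5 × C (aromatic): 1 H each → 5
  2 × C: 3 H each → 6
  2 × C: no H
  2 × O: no H
  1 × C: 2 H
  1 × C (aromatic): no H
  1 × O (charge -1): no H
  Total hydrogens = 13.
Net charge -1.
Molecular formula: C11H13O3-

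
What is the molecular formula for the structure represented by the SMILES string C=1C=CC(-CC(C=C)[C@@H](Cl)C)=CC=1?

Heavy atoms from the SMILES: 12 C, 1 Cl.
Implicit hydrogens by atom environment:
  5 × C (aromatic): 1 H each → 5
  3 × C: 1 H each → 3
  2 × C: 2 H each → 4
  1 × C: 3 H
  1 × C (aromatic): no H
  1 × Cl: no H
  Total hydrogens = 15.
Molecular formula: C12H15Cl

C12H15Cl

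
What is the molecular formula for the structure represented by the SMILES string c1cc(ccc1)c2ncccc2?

C11H9N

Heavy atoms from the SMILES: 11 C, 1 N.
Implicit hydrogens by atom environment:
  9 × C (aromatic): 1 H each → 9
  2 × C (aromatic): no H
  1 × N (aromatic): no H
  Total hydrogens = 9.
Molecular formula: C11H9N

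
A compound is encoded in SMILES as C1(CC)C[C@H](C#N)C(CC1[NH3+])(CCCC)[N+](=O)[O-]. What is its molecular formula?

Heavy atoms from the SMILES: 13 C, 3 N, 2 O.
Implicit hydrogens by atom environment:
  6 × C: 2 H each → 12
  3 × C: 1 H each → 3
  2 × C: 3 H each → 6
  2 × C: no H
  1 × N (charge +1): 3 H
  1 × N (charge +1): no H
  1 × N: no H
  1 × O: no H
  1 × O (charge -1): no H
  Total hydrogens = 24.
Net charge +1.
Molecular formula: C13H24N3O2+

C13H24N3O2+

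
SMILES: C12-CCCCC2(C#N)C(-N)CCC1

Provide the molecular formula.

Heavy atoms from the SMILES: 11 C, 2 N.
Implicit hydrogens by atom environment:
  7 × C: 2 H each → 14
  2 × C: 1 H each → 2
  2 × C: no H
  1 × N: 2 H
  1 × N: no H
  Total hydrogens = 18.
Molecular formula: C11H18N2

C11H18N2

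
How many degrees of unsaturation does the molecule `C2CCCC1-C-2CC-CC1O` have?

Molecular formula from the SMILES: C10H18O.
DoU = (2C + 2 + N − H − X)/2 = (2·10 + 2 + 0 − 18 − 0)/2 = 4/2 = 2.
(Structurally: 2 ring(s) + 0 π bond(s) = 2.)

2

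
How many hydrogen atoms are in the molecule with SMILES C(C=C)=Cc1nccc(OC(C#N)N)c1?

11

Hydrogens are implicit in SMILES; fill each atom to its normal valence:
  4 × C: 1 H each → 4
  3 × C (aromatic): 1 H each → 3
  2 × C (aromatic): no H
  1 × C: 2 H
  1 × C: no H
  1 × N: 2 H
  1 × N (aromatic): no H
  1 × N: no H
  1 × O: no H
  Total hydrogens = 11.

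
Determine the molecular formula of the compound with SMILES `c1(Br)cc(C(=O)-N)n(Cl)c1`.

Heavy atoms from the SMILES: 1 Br, 5 C, 1 Cl, 2 N, 1 O.
Implicit hydrogens by atom environment:
  2 × C (aromatic): 1 H each → 2
  2 × C (aromatic): no H
  1 × Br: no H
  1 × C: no H
  1 × Cl: no H
  1 × N: 2 H
  1 × N (aromatic): no H
  1 × O: no H
  Total hydrogens = 4.
Molecular formula: C5H4BrClN2O

C5H4BrClN2O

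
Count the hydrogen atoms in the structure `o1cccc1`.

4

Hydrogens are implicit in SMILES; fill each atom to its normal valence:
  4 × C (aromatic): 1 H each → 4
  1 × O (aromatic): no H
  Total hydrogens = 4.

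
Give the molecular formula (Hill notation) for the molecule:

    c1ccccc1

C6H6

Heavy atoms from the SMILES: 6 C.
Implicit hydrogens by atom environment:
  6 × C (aromatic): 1 H each → 6
  Total hydrogens = 6.
Molecular formula: C6H6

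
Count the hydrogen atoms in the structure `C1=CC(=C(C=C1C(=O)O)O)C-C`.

10

Hydrogens are implicit in SMILES; fill each atom to its normal valence:
  3 × C (aromatic): 1 H each → 3
  3 × C (aromatic): no H
  2 × O: 1 H each → 2
  1 × C: 3 H
  1 × C: 2 H
  1 × C: no H
  1 × O: no H
  Total hydrogens = 10.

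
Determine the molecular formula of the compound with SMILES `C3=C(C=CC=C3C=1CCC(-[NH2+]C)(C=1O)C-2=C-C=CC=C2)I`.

C18H19INO+

Heavy atoms from the SMILES: 18 C, 1 I, 1 N, 1 O.
Implicit hydrogens by atom environment:
  9 × C (aromatic): 1 H each → 9
  3 × C: no H
  3 × C (aromatic): no H
  2 × C: 2 H each → 4
  1 × C: 3 H
  1 × I: no H
  1 × N (charge +1): 2 H
  1 × O: 1 H
  Total hydrogens = 19.
Net charge +1.
Molecular formula: C18H19INO+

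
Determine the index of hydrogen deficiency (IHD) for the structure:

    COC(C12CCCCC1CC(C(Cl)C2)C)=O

3

Molecular formula from the SMILES: C13H21ClO2.
DoU = (2C + 2 + N − H − X)/2 = (2·13 + 2 + 0 − 21 − 1)/2 = 6/2 = 3.
(Structurally: 2 ring(s) + 1 π bond(s) = 3.)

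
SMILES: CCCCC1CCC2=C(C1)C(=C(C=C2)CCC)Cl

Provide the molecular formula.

Heavy atoms from the SMILES: 17 C, 1 Cl.
Implicit hydrogens by atom environment:
  8 × C: 2 H each → 16
  4 × C (aromatic): no H
  2 × C: 3 H each → 6
  2 × C (aromatic): 1 H each → 2
  1 × C: 1 H
  1 × Cl: no H
  Total hydrogens = 25.
Molecular formula: C17H25Cl

C17H25Cl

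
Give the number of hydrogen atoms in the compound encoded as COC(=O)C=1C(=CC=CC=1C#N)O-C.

9

Hydrogens are implicit in SMILES; fill each atom to its normal valence:
  3 × C (aromatic): 1 H each → 3
  3 × C (aromatic): no H
  3 × O: no H
  2 × C: 3 H each → 6
  2 × C: no H
  1 × N: no H
  Total hydrogens = 9.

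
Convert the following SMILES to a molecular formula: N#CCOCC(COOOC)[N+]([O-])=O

Heavy atoms from the SMILES: 6 C, 2 N, 6 O.
Implicit hydrogens by atom environment:
  5 × O: no H
  3 × C: 2 H each → 6
  1 × C: 3 H
  1 × C: 1 H
  1 × C: no H
  1 × N (charge +1): no H
  1 × N: no H
  1 × O (charge -1): no H
  Total hydrogens = 10.
Molecular formula: C6H10N2O6

C6H10N2O6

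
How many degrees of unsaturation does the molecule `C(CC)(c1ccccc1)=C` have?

Molecular formula from the SMILES: C10H12.
DoU = (2C + 2 + N − H − X)/2 = (2·10 + 2 + 0 − 12 − 0)/2 = 10/2 = 5.
(Structurally: 1 ring(s) + 4 π bond(s) = 5.)

5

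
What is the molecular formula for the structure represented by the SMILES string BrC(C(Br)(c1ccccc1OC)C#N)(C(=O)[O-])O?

C11H8Br2NO4-

Heavy atoms from the SMILES: 2 Br, 11 C, 1 N, 4 O.
Implicit hydrogens by atom environment:
  4 × C (aromatic): 1 H each → 4
  4 × C: no H
  2 × Br: no H
  2 × C (aromatic): no H
  2 × O: no H
  1 × C: 3 H
  1 × N: no H
  1 × O: 1 H
  1 × O (charge -1): no H
  Total hydrogens = 8.
Net charge -1.
Molecular formula: C11H8Br2NO4-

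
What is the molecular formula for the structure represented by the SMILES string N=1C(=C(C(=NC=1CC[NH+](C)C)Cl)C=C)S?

C10H15ClN3S+

Heavy atoms from the SMILES: 10 C, 1 Cl, 3 N, 1 S.
Implicit hydrogens by atom environment:
  4 × C (aromatic): no H
  3 × C: 2 H each → 6
  2 × C: 3 H each → 6
  2 × N (aromatic): no H
  1 × C: 1 H
  1 × Cl: no H
  1 × N (charge +1): 1 H
  1 × S: 1 H
  Total hydrogens = 15.
Net charge +1.
Molecular formula: C10H15ClN3S+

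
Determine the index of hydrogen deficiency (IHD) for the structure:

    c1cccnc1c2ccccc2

8

Molecular formula from the SMILES: C11H9N.
DoU = (2C + 2 + N − H − X)/2 = (2·11 + 2 + 1 − 9 − 0)/2 = 16/2 = 8.
(Structurally: 2 ring(s) + 6 π bond(s) = 8.)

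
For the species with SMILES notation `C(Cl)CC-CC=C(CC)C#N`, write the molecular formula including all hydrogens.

C9H14ClN

Heavy atoms from the SMILES: 9 C, 1 Cl, 1 N.
Implicit hydrogens by atom environment:
  5 × C: 2 H each → 10
  2 × C: no H
  1 × C: 3 H
  1 × C: 1 H
  1 × Cl: no H
  1 × N: no H
  Total hydrogens = 14.
Molecular formula: C9H14ClN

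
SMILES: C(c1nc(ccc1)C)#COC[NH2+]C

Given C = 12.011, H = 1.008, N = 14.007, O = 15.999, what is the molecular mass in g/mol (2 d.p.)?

Molecular formula: C10H13N2O+.
M = 10×12.011 + 13×1.008 + 2×14.007 + 1×15.999 = 177.23 g/mol.

177.23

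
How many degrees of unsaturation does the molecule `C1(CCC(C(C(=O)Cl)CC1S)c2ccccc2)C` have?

6

Molecular formula from the SMILES: C15H19ClOS.
DoU = (2C + 2 + N − H − X)/2 = (2·15 + 2 + 0 − 19 − 1)/2 = 12/2 = 6.
(Structurally: 2 ring(s) + 4 π bond(s) = 6.)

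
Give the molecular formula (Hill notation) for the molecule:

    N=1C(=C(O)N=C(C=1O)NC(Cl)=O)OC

Heavy atoms from the SMILES: 6 C, 1 Cl, 3 N, 4 O.
Implicit hydrogens by atom environment:
  4 × C (aromatic): no H
  2 × N (aromatic): no H
  2 × O: 1 H each → 2
  2 × O: no H
  1 × C: 3 H
  1 × C: no H
  1 × Cl: no H
  1 × N: 1 H
  Total hydrogens = 6.
Molecular formula: C6H6ClN3O4

C6H6ClN3O4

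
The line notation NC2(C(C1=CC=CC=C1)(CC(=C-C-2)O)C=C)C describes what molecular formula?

Heavy atoms from the SMILES: 15 C, 1 N, 1 O.
Implicit hydrogens by atom environment:
  5 × C (aromatic): 1 H each → 5
  3 × C: 2 H each → 6
  3 × C: no H
  2 × C: 1 H each → 2
  1 × C: 3 H
  1 × C (aromatic): no H
  1 × N: 2 H
  1 × O: 1 H
  Total hydrogens = 19.
Molecular formula: C15H19NO

C15H19NO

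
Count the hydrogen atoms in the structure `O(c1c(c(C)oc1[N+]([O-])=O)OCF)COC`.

Hydrogens are implicit in SMILES; fill each atom to its normal valence:
  4 × C (aromatic): no H
  4 × O: no H
  2 × C: 3 H each → 6
  2 × C: 2 H each → 4
  1 × F: no H
  1 × N (charge +1): no H
  1 × O (aromatic): no H
  1 × O (charge -1): no H
  Total hydrogens = 10.

10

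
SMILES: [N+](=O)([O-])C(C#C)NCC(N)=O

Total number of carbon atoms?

The symbol for carbon appears 5 times in the SMILES.

5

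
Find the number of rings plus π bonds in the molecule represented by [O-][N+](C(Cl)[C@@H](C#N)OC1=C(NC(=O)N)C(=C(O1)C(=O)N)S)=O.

Molecular formula from the SMILES: C9H8ClN5O6S.
DoU = (2C + 2 + N − H − X)/2 = (2·9 + 2 + 5 − 8 − 1)/2 = 16/2 = 8.
(Structurally: 1 ring(s) + 7 π bond(s) = 8.)

8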